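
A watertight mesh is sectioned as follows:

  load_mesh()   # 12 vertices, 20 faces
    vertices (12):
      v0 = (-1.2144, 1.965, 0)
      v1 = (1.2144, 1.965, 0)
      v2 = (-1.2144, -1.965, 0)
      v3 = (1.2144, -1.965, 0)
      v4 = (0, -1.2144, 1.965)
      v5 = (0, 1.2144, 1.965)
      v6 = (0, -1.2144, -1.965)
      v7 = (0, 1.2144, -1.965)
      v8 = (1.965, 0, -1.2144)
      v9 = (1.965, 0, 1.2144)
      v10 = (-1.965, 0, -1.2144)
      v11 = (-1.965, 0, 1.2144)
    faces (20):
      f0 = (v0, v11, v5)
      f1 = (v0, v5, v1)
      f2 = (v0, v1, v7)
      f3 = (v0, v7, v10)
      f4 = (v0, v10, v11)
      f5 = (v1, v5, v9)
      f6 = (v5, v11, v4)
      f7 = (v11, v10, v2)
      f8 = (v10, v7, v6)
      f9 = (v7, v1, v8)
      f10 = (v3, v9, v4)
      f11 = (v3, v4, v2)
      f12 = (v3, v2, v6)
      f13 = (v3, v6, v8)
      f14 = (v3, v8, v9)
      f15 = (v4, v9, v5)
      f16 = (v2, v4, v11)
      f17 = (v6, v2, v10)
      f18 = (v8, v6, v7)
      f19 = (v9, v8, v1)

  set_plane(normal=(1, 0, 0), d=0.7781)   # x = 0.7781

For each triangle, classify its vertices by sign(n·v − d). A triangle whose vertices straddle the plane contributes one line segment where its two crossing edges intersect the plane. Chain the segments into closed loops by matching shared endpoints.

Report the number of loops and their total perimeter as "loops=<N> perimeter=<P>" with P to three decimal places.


loops=1 perimeter=11.398

Straddling triangles (10 of 20):
  (v0,v5,v1) [--+] → (0.7781, 1.69533, 0.70597)–(0.7781, 1.965, 0)  len=0.7557
  (v0,v1,v7) [-+-] → (0.7781, 1.965, 0)–(0.7781, 1.69533, -0.70597)  len=0.7557
  (v1,v5,v9) [+-+] → (0.7781, 1.69533, 0.70597)–(0.7781, 0.733522, 1.66778)  len=1.3602
  (v7,v1,v8) [-++] → (0.7781, 1.69533, -0.70597)–(0.7781, 0.733522, -1.66778)  len=1.3602
  (v3,v9,v4) [++-] → (0.7781, -0.733522, 1.66778)–(0.7781, -1.69533, 0.70597)  len=1.3602
  (v3,v4,v2) [+--] → (0.7781, -1.69533, 0.70597)–(0.7781, -1.965, 0)  len=0.7557
  (v3,v2,v6) [+--] → (0.7781, -1.965, 0)–(0.7781, -1.69533, -0.70597)  len=0.7557
  (v3,v6,v8) [+-+] → (0.7781, -1.69533, -0.70597)–(0.7781, -0.733522, -1.66778)  len=1.3602
  (v4,v9,v5) [-+-] → (0.7781, -0.733522, 1.66778)–(0.7781, 0.733522, 1.66778)  len=1.4670
  (v8,v6,v7) [+--] → (0.7781, -0.733522, -1.66778)–(0.7781, 0.733522, -1.66778)  len=1.4670

Chained into 1 loop(s):
  loop 1: 10 segments, perimeter = 11.3978
Total perimeter = 11.398


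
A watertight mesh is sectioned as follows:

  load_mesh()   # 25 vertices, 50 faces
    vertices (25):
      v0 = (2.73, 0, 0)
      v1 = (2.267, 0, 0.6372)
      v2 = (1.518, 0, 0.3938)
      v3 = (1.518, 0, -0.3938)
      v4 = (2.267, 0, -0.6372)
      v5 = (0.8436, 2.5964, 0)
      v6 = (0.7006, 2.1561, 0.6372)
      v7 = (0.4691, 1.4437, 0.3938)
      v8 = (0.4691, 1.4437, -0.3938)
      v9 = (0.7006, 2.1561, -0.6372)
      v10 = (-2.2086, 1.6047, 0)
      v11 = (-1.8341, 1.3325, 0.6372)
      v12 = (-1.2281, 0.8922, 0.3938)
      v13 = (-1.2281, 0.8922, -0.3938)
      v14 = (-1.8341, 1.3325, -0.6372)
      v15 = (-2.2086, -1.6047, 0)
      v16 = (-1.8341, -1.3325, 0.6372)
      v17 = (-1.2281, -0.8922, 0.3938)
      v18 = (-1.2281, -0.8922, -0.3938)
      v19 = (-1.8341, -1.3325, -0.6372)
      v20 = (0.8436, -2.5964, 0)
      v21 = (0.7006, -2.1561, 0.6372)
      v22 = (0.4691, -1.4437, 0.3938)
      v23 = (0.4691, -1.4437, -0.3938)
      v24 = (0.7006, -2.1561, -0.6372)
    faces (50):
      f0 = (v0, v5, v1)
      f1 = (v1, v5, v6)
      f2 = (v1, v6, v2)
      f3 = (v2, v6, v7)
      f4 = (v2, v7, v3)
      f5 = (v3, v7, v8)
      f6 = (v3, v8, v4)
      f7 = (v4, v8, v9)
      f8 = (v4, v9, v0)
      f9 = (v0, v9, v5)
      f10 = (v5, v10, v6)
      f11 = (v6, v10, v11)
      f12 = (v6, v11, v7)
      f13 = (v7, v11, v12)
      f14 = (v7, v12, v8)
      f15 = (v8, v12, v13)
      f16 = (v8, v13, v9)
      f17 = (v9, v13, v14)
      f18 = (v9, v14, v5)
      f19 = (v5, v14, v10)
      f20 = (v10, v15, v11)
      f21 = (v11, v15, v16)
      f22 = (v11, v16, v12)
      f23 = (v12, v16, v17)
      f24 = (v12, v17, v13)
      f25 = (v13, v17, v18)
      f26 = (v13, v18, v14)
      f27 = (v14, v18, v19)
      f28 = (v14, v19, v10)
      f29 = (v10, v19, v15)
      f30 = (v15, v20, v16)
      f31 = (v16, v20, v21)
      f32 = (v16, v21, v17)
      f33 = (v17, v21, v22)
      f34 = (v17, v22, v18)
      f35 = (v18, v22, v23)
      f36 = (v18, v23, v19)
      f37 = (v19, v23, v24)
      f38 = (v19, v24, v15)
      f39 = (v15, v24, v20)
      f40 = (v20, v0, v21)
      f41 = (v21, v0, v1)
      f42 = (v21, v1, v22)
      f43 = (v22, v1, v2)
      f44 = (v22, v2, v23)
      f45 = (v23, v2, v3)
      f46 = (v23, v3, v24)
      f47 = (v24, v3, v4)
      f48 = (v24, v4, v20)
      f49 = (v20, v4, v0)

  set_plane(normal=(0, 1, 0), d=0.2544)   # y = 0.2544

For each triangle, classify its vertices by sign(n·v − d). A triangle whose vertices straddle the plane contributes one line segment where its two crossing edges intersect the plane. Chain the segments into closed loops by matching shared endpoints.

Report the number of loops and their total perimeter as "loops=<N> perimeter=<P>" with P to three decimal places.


loops=2 perimeter=7.510

Straddling triangles (20 of 50):
  (v0,v5,v1) [-+-] → (2.54517, 0.2544, 0)–(2.12753, 0.2544, 0.574766)  len=0.7105
  (v1,v5,v6) [-++] → (2.12753, 0.2544, 0.574766)–(2.08218, 0.2544, 0.6372)  len=0.0772
  (v1,v6,v2) [-+-] → (2.08218, 0.2544, 0.6372)–(1.42155, 0.2544, 0.422519)  len=0.6946
  (v2,v6,v7) [-++] → (1.42155, 0.2544, 0.422519)–(1.33317, 0.2544, 0.3938)  len=0.0929
  (v2,v7,v3) [-+-] → (1.33317, 0.2544, 0.3938)–(1.33317, 0.2544, -0.255014)  len=0.6488
  (v3,v7,v8) [-++] → (1.33317, 0.2544, -0.255014)–(1.33317, 0.2544, -0.3938)  len=0.1388
  (v3,v8,v4) [-+-] → (1.33317, 0.2544, -0.3938)–(1.95019, 0.2544, -0.59431)  len=0.6488
  (v4,v8,v9) [-++] → (1.95019, 0.2544, -0.59431)–(2.08218, 0.2544, -0.6372)  len=0.1388
  (v4,v9,v0) [-+-] → (2.08218, 0.2544, -0.6372)–(2.49055, 0.2544, -0.0751837)  len=0.6947
  (v0,v9,v5) [-++] → (2.49055, 0.2544, -0.0751837)–(2.54517, 0.2544, 0)  len=0.0929
  (v10,v15,v11) [+-+] → (-2.2086, 0.2544, 0)–(-1.97156, 0.2544, 0.403316)  len=0.4678
  (v11,v15,v16) [+--] → (-1.97156, 0.2544, 0.403316)–(-1.8341, 0.2544, 0.6372)  len=0.2713
  (v11,v16,v12) [+-+] → (-1.8341, 0.2544, 0.6372)–(-1.40183, 0.2544, 0.46358)  len=0.4658
  (v12,v16,v17) [+--] → (-1.40183, 0.2544, 0.46358)–(-1.2281, 0.2544, 0.3938)  len=0.1872
  (v12,v17,v13) [+-+] → (-1.2281, 0.2544, 0.3938)–(-1.2281, 0.2544, -0.112287)  len=0.5061
  (v13,v17,v18) [+--] → (-1.2281, 0.2544, -0.112287)–(-1.2281, 0.2544, -0.3938)  len=0.2815
  (v13,v18,v14) [+-+] → (-1.2281, 0.2544, -0.3938)–(-1.54043, 0.2544, -0.519247)  len=0.3366
  (v14,v18,v19) [+--] → (-1.54043, 0.2544, -0.519247)–(-1.8341, 0.2544, -0.6372)  len=0.3165
  (v14,v19,v10) [+-+] → (-1.8341, 0.2544, -0.6372)–(-2.03643, 0.2544, -0.292936)  len=0.3993
  (v10,v19,v15) [+--] → (-2.03643, 0.2544, -0.292936)–(-2.2086, 0.2544, 0)  len=0.3398

Chained into 2 loop(s):
  loop 1: 10 segments, perimeter = 3.9380
  loop 2: 10 segments, perimeter = 3.5719
Total perimeter = 7.510


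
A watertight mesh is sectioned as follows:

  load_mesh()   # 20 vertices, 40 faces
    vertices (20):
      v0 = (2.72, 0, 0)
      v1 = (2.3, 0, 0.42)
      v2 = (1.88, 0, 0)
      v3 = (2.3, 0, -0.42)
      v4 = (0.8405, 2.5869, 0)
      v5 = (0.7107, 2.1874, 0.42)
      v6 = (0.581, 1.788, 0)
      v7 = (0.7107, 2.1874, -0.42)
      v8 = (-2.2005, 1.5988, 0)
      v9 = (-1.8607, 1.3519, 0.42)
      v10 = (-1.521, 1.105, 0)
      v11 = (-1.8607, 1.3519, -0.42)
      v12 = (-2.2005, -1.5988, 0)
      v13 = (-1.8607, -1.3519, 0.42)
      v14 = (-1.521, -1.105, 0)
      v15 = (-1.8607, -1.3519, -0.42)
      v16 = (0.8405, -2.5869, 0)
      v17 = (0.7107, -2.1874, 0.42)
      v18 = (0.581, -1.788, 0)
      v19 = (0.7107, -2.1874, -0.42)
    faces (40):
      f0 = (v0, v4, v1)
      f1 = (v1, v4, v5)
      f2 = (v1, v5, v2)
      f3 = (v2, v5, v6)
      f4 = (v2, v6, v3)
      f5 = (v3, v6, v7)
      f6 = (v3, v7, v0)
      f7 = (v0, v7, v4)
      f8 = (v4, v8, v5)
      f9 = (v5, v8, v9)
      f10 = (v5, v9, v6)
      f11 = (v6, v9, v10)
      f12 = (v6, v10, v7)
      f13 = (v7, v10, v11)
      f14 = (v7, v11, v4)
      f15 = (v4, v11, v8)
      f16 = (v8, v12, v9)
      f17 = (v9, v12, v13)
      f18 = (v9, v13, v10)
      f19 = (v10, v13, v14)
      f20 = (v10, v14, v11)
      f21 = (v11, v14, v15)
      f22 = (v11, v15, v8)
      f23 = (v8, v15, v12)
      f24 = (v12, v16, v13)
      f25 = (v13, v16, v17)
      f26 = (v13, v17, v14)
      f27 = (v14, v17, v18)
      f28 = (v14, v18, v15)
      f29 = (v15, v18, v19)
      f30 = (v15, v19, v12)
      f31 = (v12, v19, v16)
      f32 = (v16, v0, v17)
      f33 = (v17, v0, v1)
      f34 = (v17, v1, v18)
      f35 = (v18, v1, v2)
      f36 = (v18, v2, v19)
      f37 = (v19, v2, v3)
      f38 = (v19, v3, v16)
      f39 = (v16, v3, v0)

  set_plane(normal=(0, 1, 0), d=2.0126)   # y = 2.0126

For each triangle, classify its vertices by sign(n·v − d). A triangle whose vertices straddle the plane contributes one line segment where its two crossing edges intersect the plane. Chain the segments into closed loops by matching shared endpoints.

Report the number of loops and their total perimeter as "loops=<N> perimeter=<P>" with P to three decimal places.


Straddling triangles (14 of 40):
  (v0,v4,v1) [-+-] → (1.25775, 2.0126, 0)–(1.16451, 2.0126, 0.0932413)  len=0.1319
  (v1,v4,v5) [-++] → (1.16451, 2.0126, 0.0932413)–(0.837704, 2.0126, 0.42)  len=0.4621
  (v1,v5,v2) [-+-] → (0.837704, 2.0126, 0.42)–(0.804141, 2.0126, 0.386437)  len=0.0475
  (v2,v5,v6) [-+-] → (0.804141, 2.0126, 0.386437)–(0.653936, 2.0126, 0.236184)  len=0.2125
  (v3,v6,v7) [--+] → (0.653936, 2.0126, -0.236184)–(0.837704, 2.0126, -0.42)  len=0.2599
  (v3,v7,v0) [-+-] → (0.837704, 2.0126, -0.42)–(0.871268, 2.0126, -0.386437)  len=0.0475
  (v0,v7,v4) [-++] → (0.871268, 2.0126, -0.386437)–(1.25775, 2.0126, 0)  len=0.5465
  (v4,v8,v5) [+-+] → (-0.926979, 2.0126, 0)–(-0.153856, 2.0126, 0.29527)  len=0.8276
  (v5,v8,v9) [+--] → (-0.153856, 2.0126, 0.29527)–(0.172722, 2.0126, 0.42)  len=0.3496
  (v5,v9,v6) [+--] → (0.172722, 2.0126, 0.42)–(0.653936, 2.0126, 0.236184)  len=0.5151
  (v6,v10,v7) [--+] → (0.350296, 2.0126, -0.352173)–(0.653936, 2.0126, -0.236184)  len=0.3250
  (v7,v10,v11) [+--] → (0.350296, 2.0126, -0.352173)–(0.172722, 2.0126, -0.42)  len=0.1901
  (v7,v11,v4) [+-+] → (0.172722, 2.0126, -0.42)–(-0.415613, 2.0126, -0.195309)  len=0.6298
  (v4,v11,v8) [+--] → (-0.415613, 2.0126, -0.195309)–(-0.926979, 2.0126, 0)  len=0.5474

Chained into 1 loop(s):
  loop 1: 14 segments, perimeter = 5.0925
Total perimeter = 5.092

loops=1 perimeter=5.092


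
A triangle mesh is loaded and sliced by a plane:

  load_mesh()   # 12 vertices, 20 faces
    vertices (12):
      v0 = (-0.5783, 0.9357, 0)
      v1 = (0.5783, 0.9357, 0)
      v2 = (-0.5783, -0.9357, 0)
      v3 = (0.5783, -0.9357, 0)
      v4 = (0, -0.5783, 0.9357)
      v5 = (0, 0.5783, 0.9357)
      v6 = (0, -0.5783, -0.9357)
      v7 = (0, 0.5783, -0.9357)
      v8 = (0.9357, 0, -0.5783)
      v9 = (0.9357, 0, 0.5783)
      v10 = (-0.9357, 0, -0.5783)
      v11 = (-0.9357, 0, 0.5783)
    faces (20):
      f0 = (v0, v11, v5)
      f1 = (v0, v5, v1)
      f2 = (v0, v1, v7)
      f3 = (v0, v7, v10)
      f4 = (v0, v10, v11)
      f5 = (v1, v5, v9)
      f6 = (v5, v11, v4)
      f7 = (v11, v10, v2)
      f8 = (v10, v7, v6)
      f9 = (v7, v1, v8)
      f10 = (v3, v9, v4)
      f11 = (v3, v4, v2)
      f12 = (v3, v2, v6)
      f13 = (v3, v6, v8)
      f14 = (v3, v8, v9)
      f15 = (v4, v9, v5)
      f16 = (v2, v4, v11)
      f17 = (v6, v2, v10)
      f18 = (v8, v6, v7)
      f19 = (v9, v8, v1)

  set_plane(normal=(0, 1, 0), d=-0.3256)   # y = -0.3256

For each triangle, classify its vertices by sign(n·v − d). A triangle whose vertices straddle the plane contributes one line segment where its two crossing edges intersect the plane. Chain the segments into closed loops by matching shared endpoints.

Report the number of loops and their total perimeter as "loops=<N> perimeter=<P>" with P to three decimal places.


Straddling triangles (10 of 20):
  (v5,v11,v4) [++-] → (-0.408873, -0.3256, 0.779527)–(0, -0.3256, 0.9357)  len=0.4377
  (v11,v10,v2) [++-] → (-0.811334, -0.3256, -0.377066)–(-0.811334, -0.3256, 0.377066)  len=0.7541
  (v10,v7,v6) [++-] → (0, -0.3256, -0.9357)–(-0.408873, -0.3256, -0.779527)  len=0.4377
  (v3,v9,v4) [-+-] → (0.811334, -0.3256, 0.377066)–(0.408873, -0.3256, 0.779527)  len=0.5692
  (v3,v6,v8) [--+] → (0.408873, -0.3256, -0.779527)–(0.811334, -0.3256, -0.377066)  len=0.5692
  (v3,v8,v9) [-++] → (0.811334, -0.3256, -0.377066)–(0.811334, -0.3256, 0.377066)  len=0.7541
  (v4,v9,v5) [-++] → (0.408873, -0.3256, 0.779527)–(0, -0.3256, 0.9357)  len=0.4377
  (v2,v4,v11) [--+] → (-0.408873, -0.3256, 0.779527)–(-0.811334, -0.3256, 0.377066)  len=0.5692
  (v6,v2,v10) [--+] → (-0.811334, -0.3256, -0.377066)–(-0.408873, -0.3256, -0.779527)  len=0.5692
  (v8,v6,v7) [+-+] → (0.408873, -0.3256, -0.779527)–(0, -0.3256, -0.9357)  len=0.4377

Chained into 1 loop(s):
  loop 1: 10 segments, perimeter = 5.5357
Total perimeter = 5.536

loops=1 perimeter=5.536


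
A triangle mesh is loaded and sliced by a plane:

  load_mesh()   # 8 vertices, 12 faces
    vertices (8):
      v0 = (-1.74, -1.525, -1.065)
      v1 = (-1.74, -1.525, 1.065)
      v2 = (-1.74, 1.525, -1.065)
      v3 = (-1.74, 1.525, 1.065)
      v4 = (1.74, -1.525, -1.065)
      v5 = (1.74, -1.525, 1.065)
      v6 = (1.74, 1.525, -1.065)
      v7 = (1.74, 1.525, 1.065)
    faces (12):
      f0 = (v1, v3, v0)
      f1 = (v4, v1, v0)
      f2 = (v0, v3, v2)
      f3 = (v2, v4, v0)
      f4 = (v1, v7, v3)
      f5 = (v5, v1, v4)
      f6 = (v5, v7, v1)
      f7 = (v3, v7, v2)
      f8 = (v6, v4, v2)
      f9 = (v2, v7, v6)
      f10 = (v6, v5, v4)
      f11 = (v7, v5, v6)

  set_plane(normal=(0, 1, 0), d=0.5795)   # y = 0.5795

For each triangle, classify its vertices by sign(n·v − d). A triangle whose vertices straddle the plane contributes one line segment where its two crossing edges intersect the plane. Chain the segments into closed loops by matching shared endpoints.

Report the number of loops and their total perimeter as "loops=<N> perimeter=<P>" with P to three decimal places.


Straddling triangles (8 of 12):
  (v1,v3,v0) [-+-] → (-1.74, 0.5795, 1.065)–(-1.74, 0.5795, 0.4047)  len=0.6603
  (v0,v3,v2) [-++] → (-1.74, 0.5795, 0.4047)–(-1.74, 0.5795, -1.065)  len=1.4697
  (v2,v4,v0) [+--] → (-0.6612, 0.5795, -1.065)–(-1.74, 0.5795, -1.065)  len=1.0788
  (v1,v7,v3) [-++] → (0.6612, 0.5795, 1.065)–(-1.74, 0.5795, 1.065)  len=2.4012
  (v5,v7,v1) [-+-] → (1.74, 0.5795, 1.065)–(0.6612, 0.5795, 1.065)  len=1.0788
  (v6,v4,v2) [+-+] → (1.74, 0.5795, -1.065)–(-0.6612, 0.5795, -1.065)  len=2.4012
  (v6,v5,v4) [+--] → (1.74, 0.5795, -0.4047)–(1.74, 0.5795, -1.065)  len=0.6603
  (v7,v5,v6) [+-+] → (1.74, 0.5795, 1.065)–(1.74, 0.5795, -0.4047)  len=1.4697

Chained into 1 loop(s):
  loop 1: 8 segments, perimeter = 11.2200
Total perimeter = 11.220

loops=1 perimeter=11.220


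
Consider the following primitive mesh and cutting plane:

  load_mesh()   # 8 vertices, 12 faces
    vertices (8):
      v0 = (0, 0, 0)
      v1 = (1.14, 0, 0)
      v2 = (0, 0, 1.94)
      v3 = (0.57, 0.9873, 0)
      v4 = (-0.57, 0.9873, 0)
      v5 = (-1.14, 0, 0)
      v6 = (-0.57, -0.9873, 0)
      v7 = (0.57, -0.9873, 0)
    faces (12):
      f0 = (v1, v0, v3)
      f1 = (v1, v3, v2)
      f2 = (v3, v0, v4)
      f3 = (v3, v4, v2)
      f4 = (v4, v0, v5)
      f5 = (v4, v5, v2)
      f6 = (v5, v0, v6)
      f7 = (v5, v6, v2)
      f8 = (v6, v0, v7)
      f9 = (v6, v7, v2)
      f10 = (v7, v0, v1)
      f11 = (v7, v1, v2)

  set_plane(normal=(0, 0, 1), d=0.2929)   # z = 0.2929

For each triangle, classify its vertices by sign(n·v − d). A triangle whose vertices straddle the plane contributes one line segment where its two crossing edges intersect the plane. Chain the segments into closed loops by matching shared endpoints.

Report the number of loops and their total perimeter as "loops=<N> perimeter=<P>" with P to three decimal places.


Straddling triangles (6 of 12):
  (v1,v3,v2) [--+] → (0.483942, 0.838238, 0.2929)–(0.967884, 0, 0.2929)  len=0.9679
  (v3,v4,v2) [--+] → (-0.483942, 0.838238, 0.2929)–(0.483942, 0.838238, 0.2929)  len=0.9679
  (v4,v5,v2) [--+] → (-0.967884, 0, 0.2929)–(-0.483942, 0.838238, 0.2929)  len=0.9679
  (v5,v6,v2) [--+] → (-0.483942, -0.838238, 0.2929)–(-0.967884, 0, 0.2929)  len=0.9679
  (v6,v7,v2) [--+] → (0.483942, -0.838238, 0.2929)–(-0.483942, -0.838238, 0.2929)  len=0.9679
  (v7,v1,v2) [--+] → (0.967884, 0, 0.2929)–(0.483942, -0.838238, 0.2929)  len=0.9679

Chained into 1 loop(s):
  loop 1: 6 segments, perimeter = 5.8074
Total perimeter = 5.807

loops=1 perimeter=5.807


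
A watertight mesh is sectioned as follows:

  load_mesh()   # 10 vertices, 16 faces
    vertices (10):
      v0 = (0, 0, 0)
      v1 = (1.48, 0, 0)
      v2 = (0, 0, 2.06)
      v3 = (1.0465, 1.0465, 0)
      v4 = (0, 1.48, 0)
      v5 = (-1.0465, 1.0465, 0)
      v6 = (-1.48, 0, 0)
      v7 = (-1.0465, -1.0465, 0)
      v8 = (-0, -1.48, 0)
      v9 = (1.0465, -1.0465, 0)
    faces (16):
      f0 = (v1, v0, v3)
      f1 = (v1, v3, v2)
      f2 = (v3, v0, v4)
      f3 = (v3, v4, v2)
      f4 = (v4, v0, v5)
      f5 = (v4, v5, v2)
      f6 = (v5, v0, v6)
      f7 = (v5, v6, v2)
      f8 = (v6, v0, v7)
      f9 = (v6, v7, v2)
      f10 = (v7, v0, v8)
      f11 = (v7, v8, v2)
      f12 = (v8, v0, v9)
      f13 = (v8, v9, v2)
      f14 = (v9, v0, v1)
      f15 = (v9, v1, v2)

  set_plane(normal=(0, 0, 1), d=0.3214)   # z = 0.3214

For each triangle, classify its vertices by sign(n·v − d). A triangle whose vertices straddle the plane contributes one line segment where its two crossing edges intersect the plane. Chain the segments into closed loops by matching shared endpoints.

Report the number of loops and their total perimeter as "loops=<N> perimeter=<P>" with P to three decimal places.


loops=1 perimeter=7.648

Straddling triangles (8 of 16):
  (v1,v3,v2) [--+] → (0.883226, 0.883226, 0.3214)–(1.24909, 0, 0.3214)  len=0.9560
  (v3,v4,v2) [--+] → (0, 1.24909, 0.3214)–(0.883226, 0.883226, 0.3214)  len=0.9560
  (v4,v5,v2) [--+] → (-0.883226, 0.883226, 0.3214)–(0, 1.24909, 0.3214)  len=0.9560
  (v5,v6,v2) [--+] → (-1.24909, 0, 0.3214)–(-0.883226, 0.883226, 0.3214)  len=0.9560
  (v6,v7,v2) [--+] → (-0.883226, -0.883226, 0.3214)–(-1.24909, 0, 0.3214)  len=0.9560
  (v7,v8,v2) [--+] → (0, -1.24909, 0.3214)–(-0.883226, -0.883226, 0.3214)  len=0.9560
  (v8,v9,v2) [--+] → (0.883226, -0.883226, 0.3214)–(0, -1.24909, 0.3214)  len=0.9560
  (v9,v1,v2) [--+] → (1.24909, 0, 0.3214)–(0.883226, -0.883226, 0.3214)  len=0.9560

Chained into 1 loop(s):
  loop 1: 8 segments, perimeter = 7.6480
Total perimeter = 7.648


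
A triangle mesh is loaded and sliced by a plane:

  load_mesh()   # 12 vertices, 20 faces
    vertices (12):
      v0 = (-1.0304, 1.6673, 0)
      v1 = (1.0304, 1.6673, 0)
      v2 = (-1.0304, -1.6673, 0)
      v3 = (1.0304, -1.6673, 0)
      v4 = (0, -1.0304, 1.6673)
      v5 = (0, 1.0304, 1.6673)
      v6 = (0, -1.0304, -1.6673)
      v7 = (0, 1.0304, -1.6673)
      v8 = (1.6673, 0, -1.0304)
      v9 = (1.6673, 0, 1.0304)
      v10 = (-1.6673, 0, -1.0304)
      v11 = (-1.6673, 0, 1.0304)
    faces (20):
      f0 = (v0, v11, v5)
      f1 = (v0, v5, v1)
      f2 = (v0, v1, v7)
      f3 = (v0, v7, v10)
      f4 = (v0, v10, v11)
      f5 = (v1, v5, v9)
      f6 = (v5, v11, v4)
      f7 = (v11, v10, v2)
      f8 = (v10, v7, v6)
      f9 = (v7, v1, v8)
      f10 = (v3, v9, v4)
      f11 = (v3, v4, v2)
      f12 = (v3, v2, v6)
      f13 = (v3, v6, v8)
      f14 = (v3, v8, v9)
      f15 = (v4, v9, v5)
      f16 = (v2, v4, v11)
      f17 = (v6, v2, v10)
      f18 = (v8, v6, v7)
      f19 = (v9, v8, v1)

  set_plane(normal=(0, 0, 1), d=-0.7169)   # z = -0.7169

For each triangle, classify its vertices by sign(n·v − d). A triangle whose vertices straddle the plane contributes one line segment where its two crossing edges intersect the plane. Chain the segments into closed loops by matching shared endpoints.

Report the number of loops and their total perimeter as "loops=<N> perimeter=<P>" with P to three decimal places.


Straddling triangles (10 of 20):
  (v0,v1,v7) [++-] → (0.587352, 1.39345, -0.7169)–(-0.587352, 1.39345, -0.7169)  len=1.1747
  (v0,v7,v10) [+--] → (-0.587352, 1.39345, -0.7169)–(-1.47352, 0.507277, -0.7169)  len=1.2532
  (v0,v10,v11) [+-+] → (-1.47352, 0.507277, -0.7169)–(-1.6673, 0, -0.7169)  len=0.5430
  (v11,v10,v2) [+-+] → (-1.6673, 0, -0.7169)–(-1.47352, -0.507277, -0.7169)  len=0.5430
  (v7,v1,v8) [-+-] → (0.587352, 1.39345, -0.7169)–(1.47352, 0.507277, -0.7169)  len=1.2532
  (v3,v2,v6) [++-] → (-0.587352, -1.39345, -0.7169)–(0.587352, -1.39345, -0.7169)  len=1.1747
  (v3,v6,v8) [+--] → (0.587352, -1.39345, -0.7169)–(1.47352, -0.507277, -0.7169)  len=1.2532
  (v3,v8,v9) [+-+] → (1.47352, -0.507277, -0.7169)–(1.6673, 0, -0.7169)  len=0.5430
  (v6,v2,v10) [-+-] → (-0.587352, -1.39345, -0.7169)–(-1.47352, -0.507277, -0.7169)  len=1.2532
  (v9,v8,v1) [+-+] → (1.6673, 0, -0.7169)–(1.47352, 0.507277, -0.7169)  len=0.5430

Chained into 1 loop(s):
  loop 1: 10 segments, perimeter = 9.5345
Total perimeter = 9.534

loops=1 perimeter=9.534


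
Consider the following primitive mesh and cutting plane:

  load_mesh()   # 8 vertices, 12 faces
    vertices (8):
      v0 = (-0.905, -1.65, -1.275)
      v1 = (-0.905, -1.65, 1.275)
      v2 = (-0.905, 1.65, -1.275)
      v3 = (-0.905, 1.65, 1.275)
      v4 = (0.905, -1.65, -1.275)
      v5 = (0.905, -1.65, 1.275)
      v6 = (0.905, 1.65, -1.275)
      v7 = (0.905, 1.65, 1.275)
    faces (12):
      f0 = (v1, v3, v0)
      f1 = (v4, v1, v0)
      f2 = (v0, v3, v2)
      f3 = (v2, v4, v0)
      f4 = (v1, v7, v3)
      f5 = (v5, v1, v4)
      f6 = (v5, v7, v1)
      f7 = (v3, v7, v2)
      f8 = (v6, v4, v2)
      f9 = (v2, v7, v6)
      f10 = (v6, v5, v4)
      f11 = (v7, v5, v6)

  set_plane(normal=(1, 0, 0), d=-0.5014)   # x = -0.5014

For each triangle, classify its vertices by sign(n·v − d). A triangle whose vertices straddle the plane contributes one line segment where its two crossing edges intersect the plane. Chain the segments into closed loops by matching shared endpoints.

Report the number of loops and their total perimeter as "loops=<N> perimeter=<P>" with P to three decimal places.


loops=1 perimeter=11.700

Straddling triangles (8 of 12):
  (v4,v1,v0) [+--] → (-0.5014, -1.65, 0.706392)–(-0.5014, -1.65, -1.275)  len=1.9814
  (v2,v4,v0) [-+-] → (-0.5014, 0.914155, -1.275)–(-0.5014, -1.65, -1.275)  len=2.5642
  (v1,v7,v3) [-+-] → (-0.5014, -0.914155, 1.275)–(-0.5014, 1.65, 1.275)  len=2.5642
  (v5,v1,v4) [+-+] → (-0.5014, -1.65, 1.275)–(-0.5014, -1.65, 0.706392)  len=0.5686
  (v5,v7,v1) [++-] → (-0.5014, -0.914155, 1.275)–(-0.5014, -1.65, 1.275)  len=0.7358
  (v3,v7,v2) [-+-] → (-0.5014, 1.65, 1.275)–(-0.5014, 1.65, -0.706392)  len=1.9814
  (v6,v4,v2) [++-] → (-0.5014, 0.914155, -1.275)–(-0.5014, 1.65, -1.275)  len=0.7358
  (v2,v7,v6) [-++] → (-0.5014, 1.65, -0.706392)–(-0.5014, 1.65, -1.275)  len=0.5686

Chained into 1 loop(s):
  loop 1: 8 segments, perimeter = 11.7000
Total perimeter = 11.700


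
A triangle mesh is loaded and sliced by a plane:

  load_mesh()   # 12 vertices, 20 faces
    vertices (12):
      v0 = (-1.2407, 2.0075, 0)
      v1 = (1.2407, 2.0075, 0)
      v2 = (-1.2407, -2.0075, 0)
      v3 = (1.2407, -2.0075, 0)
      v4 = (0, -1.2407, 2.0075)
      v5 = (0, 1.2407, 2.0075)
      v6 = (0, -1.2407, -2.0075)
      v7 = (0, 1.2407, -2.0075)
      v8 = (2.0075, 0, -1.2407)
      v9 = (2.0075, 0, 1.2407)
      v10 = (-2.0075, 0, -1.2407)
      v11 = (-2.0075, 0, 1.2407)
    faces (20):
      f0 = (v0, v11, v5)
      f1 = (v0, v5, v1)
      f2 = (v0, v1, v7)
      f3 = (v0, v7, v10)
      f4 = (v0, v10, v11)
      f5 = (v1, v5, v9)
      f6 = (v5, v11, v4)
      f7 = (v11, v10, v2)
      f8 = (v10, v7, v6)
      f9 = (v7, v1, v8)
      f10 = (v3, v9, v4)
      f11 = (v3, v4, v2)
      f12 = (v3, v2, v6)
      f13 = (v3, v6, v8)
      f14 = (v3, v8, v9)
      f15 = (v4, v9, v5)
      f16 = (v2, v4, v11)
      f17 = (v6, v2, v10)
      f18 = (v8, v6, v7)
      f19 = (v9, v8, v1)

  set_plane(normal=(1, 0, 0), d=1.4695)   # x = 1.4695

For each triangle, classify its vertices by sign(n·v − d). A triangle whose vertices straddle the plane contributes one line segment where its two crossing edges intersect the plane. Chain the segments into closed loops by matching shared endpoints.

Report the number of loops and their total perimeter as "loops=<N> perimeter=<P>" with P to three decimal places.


Straddling triangles (8 of 20):
  (v1,v5,v9) [--+] → (1.4695, 0.332501, 1.4462)–(1.4695, 1.4085, 0.370204)  len=1.5217
  (v7,v1,v8) [--+] → (1.4695, 1.4085, -0.370204)–(1.4695, 0.332501, -1.4462)  len=1.5217
  (v3,v9,v4) [-+-] → (1.4695, -1.4085, 0.370204)–(1.4695, -0.332501, 1.4462)  len=1.5217
  (v3,v6,v8) [--+] → (1.4695, -0.332501, -1.4462)–(1.4695, -1.4085, -0.370204)  len=1.5217
  (v3,v8,v9) [-++] → (1.4695, -1.4085, -0.370204)–(1.4695, -1.4085, 0.370204)  len=0.7404
  (v4,v9,v5) [-+-] → (1.4695, -0.332501, 1.4462)–(1.4695, 0.332501, 1.4462)  len=0.6650
  (v8,v6,v7) [+--] → (1.4695, -0.332501, -1.4462)–(1.4695, 0.332501, -1.4462)  len=0.6650
  (v9,v8,v1) [++-] → (1.4695, 1.4085, -0.370204)–(1.4695, 1.4085, 0.370204)  len=0.7404

Chained into 1 loop(s):
  loop 1: 8 segments, perimeter = 8.8976
Total perimeter = 8.898

loops=1 perimeter=8.898


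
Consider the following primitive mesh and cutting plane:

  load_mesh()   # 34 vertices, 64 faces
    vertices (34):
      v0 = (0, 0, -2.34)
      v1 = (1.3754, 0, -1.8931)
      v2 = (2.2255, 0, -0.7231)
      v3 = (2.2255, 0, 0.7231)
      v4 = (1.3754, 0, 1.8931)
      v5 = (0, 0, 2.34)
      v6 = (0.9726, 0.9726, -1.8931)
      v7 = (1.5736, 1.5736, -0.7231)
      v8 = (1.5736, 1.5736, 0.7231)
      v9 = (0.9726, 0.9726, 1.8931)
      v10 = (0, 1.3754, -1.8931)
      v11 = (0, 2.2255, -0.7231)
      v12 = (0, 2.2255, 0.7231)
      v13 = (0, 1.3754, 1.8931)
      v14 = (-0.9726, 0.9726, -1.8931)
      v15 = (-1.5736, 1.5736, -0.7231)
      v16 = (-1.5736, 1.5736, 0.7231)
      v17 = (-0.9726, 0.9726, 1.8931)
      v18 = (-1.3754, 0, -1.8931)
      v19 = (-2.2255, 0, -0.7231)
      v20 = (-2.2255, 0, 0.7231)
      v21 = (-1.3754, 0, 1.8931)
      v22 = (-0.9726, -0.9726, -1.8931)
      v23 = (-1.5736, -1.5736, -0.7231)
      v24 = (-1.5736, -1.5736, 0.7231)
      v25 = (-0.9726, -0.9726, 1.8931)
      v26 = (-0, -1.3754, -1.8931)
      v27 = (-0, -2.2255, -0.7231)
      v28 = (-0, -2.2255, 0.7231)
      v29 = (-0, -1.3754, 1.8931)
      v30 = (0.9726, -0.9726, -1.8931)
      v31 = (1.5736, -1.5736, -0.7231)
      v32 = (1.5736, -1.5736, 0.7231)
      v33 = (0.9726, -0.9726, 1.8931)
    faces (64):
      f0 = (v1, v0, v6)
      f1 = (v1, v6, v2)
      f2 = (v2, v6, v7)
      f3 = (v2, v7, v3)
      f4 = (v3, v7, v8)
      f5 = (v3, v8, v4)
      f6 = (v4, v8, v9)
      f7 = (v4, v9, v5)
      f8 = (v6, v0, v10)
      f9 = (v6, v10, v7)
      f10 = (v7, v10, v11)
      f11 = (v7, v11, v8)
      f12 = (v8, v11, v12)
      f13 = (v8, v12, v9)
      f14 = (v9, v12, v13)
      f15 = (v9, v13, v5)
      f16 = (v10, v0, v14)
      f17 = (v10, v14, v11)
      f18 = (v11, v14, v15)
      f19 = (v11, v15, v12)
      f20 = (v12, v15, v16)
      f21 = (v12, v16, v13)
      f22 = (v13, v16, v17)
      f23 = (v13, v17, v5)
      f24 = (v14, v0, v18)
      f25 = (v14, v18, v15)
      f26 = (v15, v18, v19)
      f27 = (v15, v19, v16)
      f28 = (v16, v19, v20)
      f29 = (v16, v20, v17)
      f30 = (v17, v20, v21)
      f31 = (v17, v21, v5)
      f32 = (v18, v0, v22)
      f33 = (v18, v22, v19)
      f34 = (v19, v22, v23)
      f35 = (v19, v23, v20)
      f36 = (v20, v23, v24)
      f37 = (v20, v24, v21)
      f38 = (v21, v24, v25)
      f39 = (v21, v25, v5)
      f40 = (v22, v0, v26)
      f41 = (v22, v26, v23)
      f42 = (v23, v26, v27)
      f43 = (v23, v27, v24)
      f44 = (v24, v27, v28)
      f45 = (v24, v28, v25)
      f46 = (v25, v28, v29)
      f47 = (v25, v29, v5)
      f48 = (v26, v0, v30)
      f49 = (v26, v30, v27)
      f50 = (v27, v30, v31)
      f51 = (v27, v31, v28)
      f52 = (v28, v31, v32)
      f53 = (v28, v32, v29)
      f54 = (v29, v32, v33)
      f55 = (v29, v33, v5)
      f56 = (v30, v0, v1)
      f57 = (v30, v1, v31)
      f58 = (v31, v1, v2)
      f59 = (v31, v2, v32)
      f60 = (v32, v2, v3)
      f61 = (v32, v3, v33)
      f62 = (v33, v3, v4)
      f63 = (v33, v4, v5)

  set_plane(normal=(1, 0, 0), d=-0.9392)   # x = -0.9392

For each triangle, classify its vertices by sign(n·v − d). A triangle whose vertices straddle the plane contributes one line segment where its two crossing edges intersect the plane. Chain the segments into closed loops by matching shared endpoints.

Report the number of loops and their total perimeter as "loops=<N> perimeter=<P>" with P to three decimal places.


loops=1 perimeter=12.666

Straddling triangles (20 of 64):
  (v10,v0,v14) [++-] → (-0.9392, 0.9392, -1.90845)–(-0.9392, 0.986433, -1.8931)  len=0.0497
  (v10,v14,v11) [+-+] → (-0.9392, 0.986433, -1.8931)–(-0.9392, 1.01563, -1.85292)  len=0.0497
  (v11,v14,v15) [+--] → (-0.9392, 1.01563, -1.85292)–(-0.9392, 1.83641, -0.7231)  len=1.3965
  (v11,v15,v12) [+-+] → (-0.9392, 1.83641, -0.7231)–(-0.9392, 1.83641, -0.140062)  len=0.5830
  (v12,v15,v16) [+--] → (-0.9392, 1.83641, -0.140062)–(-0.9392, 1.83641, 0.7231)  len=0.8632
  (v12,v16,v13) [+-+] → (-0.9392, 1.83641, 0.7231)–(-0.9392, 1.4937, 1.19479)  len=0.5830
  (v13,v16,v17) [+--] → (-0.9392, 1.4937, 1.19479)–(-0.9392, 0.986433, 1.8931)  len=0.8631
  (v13,v17,v5) [+-+] → (-0.9392, 0.986433, 1.8931)–(-0.9392, 0.9392, 1.90845)  len=0.0497
  (v14,v0,v18) [-+-] → (-0.9392, 0.9392, -1.90845)–(-0.9392, 0, -2.03483)  len=0.9477
  (v17,v21,v5) [--+] → (-0.9392, 0, 2.03483)–(-0.9392, 0.9392, 1.90845)  len=0.9477
  (v18,v0,v22) [-+-] → (-0.9392, 0, -2.03483)–(-0.9392, -0.9392, -1.90845)  len=0.9477
  (v21,v25,v5) [--+] → (-0.9392, -0.9392, 1.90845)–(-0.9392, 0, 2.03483)  len=0.9477
  (v22,v0,v26) [-++] → (-0.9392, -0.9392, -1.90845)–(-0.9392, -0.986433, -1.8931)  len=0.0497
  (v22,v26,v23) [-+-] → (-0.9392, -0.986433, -1.8931)–(-0.9392, -1.4937, -1.19479)  len=0.8631
  (v23,v26,v27) [-++] → (-0.9392, -1.4937, -1.19479)–(-0.9392, -1.83641, -0.7231)  len=0.5830
  (v23,v27,v24) [-+-] → (-0.9392, -1.83641, -0.7231)–(-0.9392, -1.83641, 0.140062)  len=0.8632
  (v24,v27,v28) [-++] → (-0.9392, -1.83641, 0.140062)–(-0.9392, -1.83641, 0.7231)  len=0.5830
  (v24,v28,v25) [-+-] → (-0.9392, -1.83641, 0.7231)–(-0.9392, -1.01563, 1.85292)  len=1.3965
  (v25,v28,v29) [-++] → (-0.9392, -1.01563, 1.85292)–(-0.9392, -0.986433, 1.8931)  len=0.0497
  (v25,v29,v5) [-++] → (-0.9392, -0.986433, 1.8931)–(-0.9392, -0.9392, 1.90845)  len=0.0497

Chained into 1 loop(s):
  loop 1: 20 segments, perimeter = 12.6663
Total perimeter = 12.666


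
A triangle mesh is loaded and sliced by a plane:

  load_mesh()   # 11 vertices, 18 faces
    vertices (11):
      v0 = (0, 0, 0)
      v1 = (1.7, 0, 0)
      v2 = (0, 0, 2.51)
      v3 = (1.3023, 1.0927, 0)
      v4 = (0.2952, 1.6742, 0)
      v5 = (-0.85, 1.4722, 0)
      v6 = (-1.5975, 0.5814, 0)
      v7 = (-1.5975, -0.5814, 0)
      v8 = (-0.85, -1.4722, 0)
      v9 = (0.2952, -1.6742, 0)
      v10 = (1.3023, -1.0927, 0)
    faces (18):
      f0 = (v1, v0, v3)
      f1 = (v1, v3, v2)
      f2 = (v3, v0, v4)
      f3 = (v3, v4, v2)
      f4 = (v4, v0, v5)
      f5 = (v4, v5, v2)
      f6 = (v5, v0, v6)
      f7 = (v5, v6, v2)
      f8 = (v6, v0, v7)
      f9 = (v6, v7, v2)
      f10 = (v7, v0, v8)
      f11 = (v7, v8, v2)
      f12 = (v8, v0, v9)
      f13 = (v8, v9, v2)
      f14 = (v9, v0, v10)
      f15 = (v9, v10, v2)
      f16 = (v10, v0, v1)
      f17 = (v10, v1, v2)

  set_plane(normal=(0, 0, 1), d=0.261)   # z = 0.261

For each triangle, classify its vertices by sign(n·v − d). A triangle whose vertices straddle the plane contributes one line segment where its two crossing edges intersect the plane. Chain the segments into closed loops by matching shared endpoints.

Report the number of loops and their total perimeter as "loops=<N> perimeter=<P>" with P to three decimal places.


Straddling triangles (9 of 18):
  (v1,v3,v2) [--+] → (1.16688, 0.979077, 0.261)–(1.52323, 0, 0.261)  len=1.0419
  (v3,v4,v2) [--+] → (0.264504, 1.50011, 0.261)–(1.16688, 0.979077, 0.261)  len=1.0420
  (v4,v5,v2) [--+] → (-0.761614, 1.31911, 0.261)–(0.264504, 1.50011, 0.261)  len=1.0420
  (v5,v6,v2) [--+] → (-1.43139, 0.520944, 0.261)–(-0.761614, 1.31911, 0.261)  len=1.0420
  (v6,v7,v2) [--+] → (-1.43139, -0.520944, 0.261)–(-1.43139, 0.520944, 0.261)  len=1.0419
  (v7,v8,v2) [--+] → (-0.761614, -1.31911, 0.261)–(-1.43139, -0.520944, 0.261)  len=1.0420
  (v8,v9,v2) [--+] → (0.264504, -1.50011, 0.261)–(-0.761614, -1.31911, 0.261)  len=1.0420
  (v9,v10,v2) [--+] → (1.16688, -0.979077, 0.261)–(0.264504, -1.50011, 0.261)  len=1.0420
  (v10,v1,v2) [--+] → (1.52323, 0, 0.261)–(1.16688, -0.979077, 0.261)  len=1.0419

Chained into 1 loop(s):
  loop 1: 9 segments, perimeter = 9.3775
Total perimeter = 9.378

loops=1 perimeter=9.378


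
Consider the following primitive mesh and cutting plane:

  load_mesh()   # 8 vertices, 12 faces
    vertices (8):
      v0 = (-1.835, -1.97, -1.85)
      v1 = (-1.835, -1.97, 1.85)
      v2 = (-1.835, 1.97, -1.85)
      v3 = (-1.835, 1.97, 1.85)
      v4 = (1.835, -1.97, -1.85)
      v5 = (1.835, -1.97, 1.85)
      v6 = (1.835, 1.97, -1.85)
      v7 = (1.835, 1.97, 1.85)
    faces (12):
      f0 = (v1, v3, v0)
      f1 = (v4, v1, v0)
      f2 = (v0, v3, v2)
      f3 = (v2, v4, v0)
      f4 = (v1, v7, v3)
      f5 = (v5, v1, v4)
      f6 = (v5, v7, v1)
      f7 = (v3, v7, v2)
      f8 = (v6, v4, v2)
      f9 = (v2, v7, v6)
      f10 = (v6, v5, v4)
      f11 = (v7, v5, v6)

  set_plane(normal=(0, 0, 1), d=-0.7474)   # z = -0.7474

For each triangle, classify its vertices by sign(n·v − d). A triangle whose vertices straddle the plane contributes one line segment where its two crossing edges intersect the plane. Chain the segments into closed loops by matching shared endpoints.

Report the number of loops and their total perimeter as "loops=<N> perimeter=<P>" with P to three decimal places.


loops=1 perimeter=15.220

Straddling triangles (8 of 12):
  (v1,v3,v0) [++-] → (-1.835, -0.79588, -0.7474)–(-1.835, -1.97, -0.7474)  len=1.1741
  (v4,v1,v0) [-+-] → (0.74134, -1.97, -0.7474)–(-1.835, -1.97, -0.7474)  len=2.5763
  (v0,v3,v2) [-+-] → (-1.835, -0.79588, -0.7474)–(-1.835, 1.97, -0.7474)  len=2.7659
  (v5,v1,v4) [++-] → (0.74134, -1.97, -0.7474)–(1.835, -1.97, -0.7474)  len=1.0937
  (v3,v7,v2) [++-] → (-0.74134, 1.97, -0.7474)–(-1.835, 1.97, -0.7474)  len=1.0937
  (v2,v7,v6) [-+-] → (-0.74134, 1.97, -0.7474)–(1.835, 1.97, -0.7474)  len=2.5763
  (v6,v5,v4) [-+-] → (1.835, 0.79588, -0.7474)–(1.835, -1.97, -0.7474)  len=2.7659
  (v7,v5,v6) [++-] → (1.835, 0.79588, -0.7474)–(1.835, 1.97, -0.7474)  len=1.1741

Chained into 1 loop(s):
  loop 1: 8 segments, perimeter = 15.2200
Total perimeter = 15.220


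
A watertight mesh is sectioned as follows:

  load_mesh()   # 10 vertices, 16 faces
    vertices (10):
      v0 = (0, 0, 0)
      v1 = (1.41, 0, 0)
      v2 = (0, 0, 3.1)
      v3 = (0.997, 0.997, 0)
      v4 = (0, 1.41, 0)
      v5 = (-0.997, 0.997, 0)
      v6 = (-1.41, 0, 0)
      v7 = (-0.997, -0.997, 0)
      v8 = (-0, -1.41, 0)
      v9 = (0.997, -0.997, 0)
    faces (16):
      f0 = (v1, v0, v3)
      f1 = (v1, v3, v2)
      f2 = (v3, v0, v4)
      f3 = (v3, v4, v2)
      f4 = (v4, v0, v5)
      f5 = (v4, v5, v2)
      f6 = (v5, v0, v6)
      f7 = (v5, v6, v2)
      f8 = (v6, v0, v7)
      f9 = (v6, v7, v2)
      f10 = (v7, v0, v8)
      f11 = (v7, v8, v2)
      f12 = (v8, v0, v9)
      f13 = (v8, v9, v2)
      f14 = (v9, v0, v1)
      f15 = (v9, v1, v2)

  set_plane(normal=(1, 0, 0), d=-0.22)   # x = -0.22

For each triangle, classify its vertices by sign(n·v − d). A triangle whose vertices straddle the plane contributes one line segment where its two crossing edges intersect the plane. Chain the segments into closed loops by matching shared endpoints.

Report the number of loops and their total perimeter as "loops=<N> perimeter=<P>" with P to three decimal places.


Straddling triangles (8 of 16):
  (v4,v0,v5) [++-] → (-0.22, 0.22, 0)–(-0.22, 1.31887, 0)  len=1.0989
  (v4,v5,v2) [+-+] → (-0.22, 1.31887, 0)–(-0.22, 0.22, 2.41595)  len=2.6541
  (v5,v0,v6) [-+-] → (-0.22, 0.22, 0)–(-0.22, 0, 0)  len=0.2200
  (v5,v6,v2) [--+] → (-0.22, 0, 2.61631)–(-0.22, 0.22, 2.41595)  len=0.2976
  (v6,v0,v7) [-+-] → (-0.22, 0, 0)–(-0.22, -0.22, 0)  len=0.2200
  (v6,v7,v2) [--+] → (-0.22, -0.22, 2.41595)–(-0.22, 0, 2.61631)  len=0.2976
  (v7,v0,v8) [-++] → (-0.22, -0.22, 0)–(-0.22, -1.31887, 0)  len=1.0989
  (v7,v8,v2) [-++] → (-0.22, -1.31887, 0)–(-0.22, -0.22, 2.41595)  len=2.6541

Chained into 1 loop(s):
  loop 1: 8 segments, perimeter = 8.5411
Total perimeter = 8.541

loops=1 perimeter=8.541


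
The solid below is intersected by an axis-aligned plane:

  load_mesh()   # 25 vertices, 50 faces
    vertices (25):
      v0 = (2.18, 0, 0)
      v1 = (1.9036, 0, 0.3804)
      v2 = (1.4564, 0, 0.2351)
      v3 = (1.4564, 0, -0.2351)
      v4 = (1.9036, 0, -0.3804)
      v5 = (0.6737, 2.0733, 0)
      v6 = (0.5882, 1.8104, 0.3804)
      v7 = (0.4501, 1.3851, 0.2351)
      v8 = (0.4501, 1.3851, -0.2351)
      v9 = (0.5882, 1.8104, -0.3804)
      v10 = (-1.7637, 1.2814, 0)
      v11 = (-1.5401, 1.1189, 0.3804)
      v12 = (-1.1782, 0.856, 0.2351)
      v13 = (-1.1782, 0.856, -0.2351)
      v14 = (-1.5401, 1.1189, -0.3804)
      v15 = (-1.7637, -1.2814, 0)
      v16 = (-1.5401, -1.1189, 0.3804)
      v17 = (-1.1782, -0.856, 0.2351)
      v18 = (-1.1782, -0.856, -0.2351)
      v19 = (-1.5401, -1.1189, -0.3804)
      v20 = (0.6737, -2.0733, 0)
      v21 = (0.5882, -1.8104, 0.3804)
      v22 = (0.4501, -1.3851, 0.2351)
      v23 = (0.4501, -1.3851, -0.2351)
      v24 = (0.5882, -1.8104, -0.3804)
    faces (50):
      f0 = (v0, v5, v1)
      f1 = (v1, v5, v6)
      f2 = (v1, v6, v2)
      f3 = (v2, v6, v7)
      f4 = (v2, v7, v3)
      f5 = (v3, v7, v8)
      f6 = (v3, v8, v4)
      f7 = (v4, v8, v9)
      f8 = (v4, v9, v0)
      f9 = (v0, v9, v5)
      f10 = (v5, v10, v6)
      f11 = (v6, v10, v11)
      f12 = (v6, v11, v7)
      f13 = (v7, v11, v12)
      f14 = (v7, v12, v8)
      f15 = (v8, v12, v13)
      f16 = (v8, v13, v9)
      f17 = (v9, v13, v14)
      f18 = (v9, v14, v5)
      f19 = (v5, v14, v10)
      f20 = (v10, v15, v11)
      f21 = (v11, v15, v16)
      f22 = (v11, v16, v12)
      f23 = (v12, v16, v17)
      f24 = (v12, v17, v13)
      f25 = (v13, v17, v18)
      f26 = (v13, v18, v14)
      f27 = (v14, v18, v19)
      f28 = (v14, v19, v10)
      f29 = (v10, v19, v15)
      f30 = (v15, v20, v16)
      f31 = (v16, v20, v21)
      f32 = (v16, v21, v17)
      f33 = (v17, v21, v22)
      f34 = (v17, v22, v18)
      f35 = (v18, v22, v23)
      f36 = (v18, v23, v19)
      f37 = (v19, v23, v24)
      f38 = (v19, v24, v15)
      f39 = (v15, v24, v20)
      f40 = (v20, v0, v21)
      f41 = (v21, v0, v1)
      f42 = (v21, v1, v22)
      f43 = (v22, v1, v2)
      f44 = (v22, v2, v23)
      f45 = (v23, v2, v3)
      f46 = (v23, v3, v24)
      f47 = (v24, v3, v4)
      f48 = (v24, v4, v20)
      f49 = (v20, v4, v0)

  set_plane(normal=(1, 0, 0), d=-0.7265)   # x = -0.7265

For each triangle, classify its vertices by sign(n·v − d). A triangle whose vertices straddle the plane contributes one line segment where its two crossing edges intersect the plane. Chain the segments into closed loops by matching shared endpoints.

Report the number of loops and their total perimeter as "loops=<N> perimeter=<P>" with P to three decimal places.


loops=2 perimeter=4.358

Straddling triangles (20 of 50):
  (v5,v10,v6) [+-+] → (-0.7265, 1.61838, 0)–(-0.7265, 1.51469, 0.167758)  len=0.1972
  (v6,v10,v11) [+--] → (-0.7265, 1.51469, 0.167758)–(-0.7265, 1.38324, 0.3804)  len=0.2500
  (v6,v11,v7) [+-+] → (-0.7265, 1.38324, 0.3804)–(-0.7265, 1.22772, 0.321001)  len=0.1665
  (v7,v11,v12) [+--] → (-0.7265, 1.22772, 0.321001)–(-0.7265, 1.00278, 0.2351)  len=0.2408
  (v7,v12,v8) [+-+] → (-0.7265, 1.00278, 0.2351)–(-0.7265, 1.00278, 0.104664)  len=0.1304
  (v8,v12,v13) [+--] → (-0.7265, 1.00278, 0.104664)–(-0.7265, 1.00278, -0.2351)  len=0.3398
  (v8,v13,v9) [+-+] → (-0.7265, 1.00278, -0.2351)–(-0.7265, 1.10006, -0.272256)  len=0.1041
  (v9,v13,v14) [+--] → (-0.7265, 1.10006, -0.272256)–(-0.7265, 1.38324, -0.3804)  len=0.3031
  (v9,v14,v5) [+-+] → (-0.7265, 1.38324, -0.3804)–(-0.7265, 1.46965, -0.240598)  len=0.1644
  (v5,v14,v10) [+--] → (-0.7265, 1.46965, -0.240598)–(-0.7265, 1.61838, 0)  len=0.2829
  (v15,v20,v16) [-+-] → (-0.7265, -1.61838, 0)–(-0.7265, -1.46965, 0.240598)  len=0.2829
  (v16,v20,v21) [-++] → (-0.7265, -1.46965, 0.240598)–(-0.7265, -1.38324, 0.3804)  len=0.1644
  (v16,v21,v17) [-+-] → (-0.7265, -1.38324, 0.3804)–(-0.7265, -1.10006, 0.272256)  len=0.3031
  (v17,v21,v22) [-++] → (-0.7265, -1.10006, 0.272256)–(-0.7265, -1.00278, 0.2351)  len=0.1041
  (v17,v22,v18) [-+-] → (-0.7265, -1.00278, 0.2351)–(-0.7265, -1.00278, -0.104664)  len=0.3398
  (v18,v22,v23) [-++] → (-0.7265, -1.00278, -0.104664)–(-0.7265, -1.00278, -0.2351)  len=0.1304
  (v18,v23,v19) [-+-] → (-0.7265, -1.00278, -0.2351)–(-0.7265, -1.22772, -0.321001)  len=0.2408
  (v19,v23,v24) [-++] → (-0.7265, -1.22772, -0.321001)–(-0.7265, -1.38324, -0.3804)  len=0.1665
  (v19,v24,v15) [-+-] → (-0.7265, -1.38324, -0.3804)–(-0.7265, -1.51469, -0.167758)  len=0.2500
  (v15,v24,v20) [-++] → (-0.7265, -1.51469, -0.167758)–(-0.7265, -1.61838, 0)  len=0.1972

Chained into 2 loop(s):
  loop 1: 10 segments, perimeter = 2.1792
  loop 2: 10 segments, perimeter = 2.1792
Total perimeter = 4.358
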